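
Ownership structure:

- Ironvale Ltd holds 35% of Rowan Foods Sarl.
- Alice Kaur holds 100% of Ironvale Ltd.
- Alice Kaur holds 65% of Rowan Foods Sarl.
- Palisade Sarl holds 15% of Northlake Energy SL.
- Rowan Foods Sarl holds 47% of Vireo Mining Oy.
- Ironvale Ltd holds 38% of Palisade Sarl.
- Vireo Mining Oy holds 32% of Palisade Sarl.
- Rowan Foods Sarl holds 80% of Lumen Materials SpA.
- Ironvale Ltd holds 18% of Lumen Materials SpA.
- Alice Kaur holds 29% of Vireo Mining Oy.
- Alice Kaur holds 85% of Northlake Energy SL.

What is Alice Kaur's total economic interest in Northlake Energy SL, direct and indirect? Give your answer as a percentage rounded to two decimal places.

Alice reaches Northlake along 5 paths.
Direct stake: 85% = 85%.
Via Vireo → Palisade: 29% × 32% × 15% = 1.392%.
Via Rowan → Vireo → Palisade: 65% × 47% × 32% × 15% = 1.4664%.
Via Ironvale → Rowan → Vireo → Palisade: 100% × 35% × 47% × 32% × 15% = 0.7896%.
Via Ironvale → Palisade: 100% × 38% × 15% = 5.7%.
Total: 85% + 1.392% + 1.4664% + 0.7896% + 5.7% = 94.348%.
Rounded: 94.35%.

94.35%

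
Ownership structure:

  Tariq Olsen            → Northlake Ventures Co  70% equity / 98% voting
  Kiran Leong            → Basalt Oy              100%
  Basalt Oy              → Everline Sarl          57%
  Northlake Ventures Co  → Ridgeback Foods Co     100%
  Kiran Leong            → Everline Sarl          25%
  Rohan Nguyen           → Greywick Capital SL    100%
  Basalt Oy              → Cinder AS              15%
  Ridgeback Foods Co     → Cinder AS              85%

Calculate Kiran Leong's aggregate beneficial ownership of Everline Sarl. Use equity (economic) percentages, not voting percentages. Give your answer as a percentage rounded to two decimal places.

Kiran reaches Everline along 2 paths.
Via Basalt: 100% × 57% = 57%.
Direct stake: 25% = 25%.
Total: 57% + 25% = 82%.
Rounded: 82.00%.

82.00%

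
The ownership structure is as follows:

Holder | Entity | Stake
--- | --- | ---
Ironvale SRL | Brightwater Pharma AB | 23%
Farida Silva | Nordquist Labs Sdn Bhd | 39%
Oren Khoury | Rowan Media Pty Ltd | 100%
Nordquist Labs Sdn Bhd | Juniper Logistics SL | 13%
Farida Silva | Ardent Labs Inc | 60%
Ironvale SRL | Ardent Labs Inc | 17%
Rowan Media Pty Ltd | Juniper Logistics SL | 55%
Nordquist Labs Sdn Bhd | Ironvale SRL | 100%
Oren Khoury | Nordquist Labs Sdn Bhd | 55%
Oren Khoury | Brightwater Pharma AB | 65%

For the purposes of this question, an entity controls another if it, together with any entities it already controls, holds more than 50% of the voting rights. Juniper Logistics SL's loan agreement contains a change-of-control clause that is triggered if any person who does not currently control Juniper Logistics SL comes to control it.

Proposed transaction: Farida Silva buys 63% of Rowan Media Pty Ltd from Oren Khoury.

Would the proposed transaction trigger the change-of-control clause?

Yes

The purchase adds only to Farida's holdings (Oren's stake shrinks), so Farida is the only person who could newly come to control Juniper.
Farida holds 60% of Ardent, so Farida controls Ardent.
Neither Farida nor any entity Farida controls holds any voting interest in Juniper.
So before the transaction, Farida does not control Juniper.
After the purchase, Farida holds 63% of Rowan directly, and Oren's stake falls to 37%.
Farida holds 63% of Rowan, so Farida controls Rowan.
Rowan holds 55% of Juniper, so Farida controls Juniper.
Farida did not control Juniper before and does after, so the clause is triggered.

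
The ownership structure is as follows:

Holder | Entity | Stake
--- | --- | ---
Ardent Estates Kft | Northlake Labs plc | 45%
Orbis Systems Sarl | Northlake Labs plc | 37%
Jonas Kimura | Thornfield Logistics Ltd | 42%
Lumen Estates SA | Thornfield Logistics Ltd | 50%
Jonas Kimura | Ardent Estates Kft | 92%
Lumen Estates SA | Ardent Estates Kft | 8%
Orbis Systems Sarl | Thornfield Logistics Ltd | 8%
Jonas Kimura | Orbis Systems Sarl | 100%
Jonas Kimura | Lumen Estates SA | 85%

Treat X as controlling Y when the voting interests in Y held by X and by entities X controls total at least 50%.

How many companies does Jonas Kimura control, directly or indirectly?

Jonas holds 85% of Lumen, so Jonas controls Lumen.
Jonas holds 100% of Orbis, so Jonas controls Orbis.
Jonas and Orbis and Lumen together hold 42% + 8% + 50% = 100% of Thornfield, so Jonas controls Thornfield.
Lumen and Jonas together hold 8% + 92% = 100% of Ardent, so Jonas controls Ardent.
Orbis and Ardent together hold 37% + 45% = 82% of Northlake, so Jonas controls Northlake.
Jonas controls 5 companies.

5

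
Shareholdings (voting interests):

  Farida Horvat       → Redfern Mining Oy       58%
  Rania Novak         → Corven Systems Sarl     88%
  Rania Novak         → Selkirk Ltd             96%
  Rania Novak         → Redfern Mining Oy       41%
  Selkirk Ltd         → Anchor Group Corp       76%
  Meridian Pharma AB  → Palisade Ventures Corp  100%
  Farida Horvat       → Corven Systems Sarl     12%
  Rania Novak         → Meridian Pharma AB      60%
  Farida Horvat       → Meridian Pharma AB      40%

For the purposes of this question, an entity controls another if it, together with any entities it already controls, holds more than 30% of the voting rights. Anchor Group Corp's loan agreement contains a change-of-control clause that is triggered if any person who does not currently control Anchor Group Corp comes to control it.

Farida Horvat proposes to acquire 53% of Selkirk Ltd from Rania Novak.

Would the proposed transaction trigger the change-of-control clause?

Yes

The purchase adds only to Farida's holdings (Rania's stake shrinks), so Farida is the only person who could newly come to control Anchor.
Farida holds 58% of Redfern, so Farida controls Redfern.
Farida holds 40% of Meridian, so Farida controls Meridian.
Meridian holds 100% of Palisade, so Farida controls Palisade.
Neither Farida nor any entity Farida controls holds any voting interest in Anchor.
So before the transaction, Farida does not control Anchor.
After the purchase, Farida holds 53% of Selkirk directly, and Rania's stake falls to 43%.
Farida holds 53% of Selkirk, so Farida controls Selkirk.
Selkirk holds 76% of Anchor, so Farida controls Anchor.
Farida did not control Anchor before and does after, so the clause is triggered.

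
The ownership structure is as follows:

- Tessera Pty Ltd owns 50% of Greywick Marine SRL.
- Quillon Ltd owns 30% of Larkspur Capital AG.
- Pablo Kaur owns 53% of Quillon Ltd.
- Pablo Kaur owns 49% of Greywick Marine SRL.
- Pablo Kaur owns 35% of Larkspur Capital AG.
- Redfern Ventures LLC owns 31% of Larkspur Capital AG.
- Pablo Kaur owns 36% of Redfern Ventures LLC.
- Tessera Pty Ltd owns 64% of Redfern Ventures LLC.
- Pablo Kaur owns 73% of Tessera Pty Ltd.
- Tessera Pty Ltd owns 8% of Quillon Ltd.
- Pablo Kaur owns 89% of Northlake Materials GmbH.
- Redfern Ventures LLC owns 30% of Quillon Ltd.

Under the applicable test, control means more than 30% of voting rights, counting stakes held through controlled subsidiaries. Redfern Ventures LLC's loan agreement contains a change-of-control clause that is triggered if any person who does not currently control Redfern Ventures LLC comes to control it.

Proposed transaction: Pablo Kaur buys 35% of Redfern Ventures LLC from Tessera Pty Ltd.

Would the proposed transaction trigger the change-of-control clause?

The purchase adds only to Pablo's holdings (Tessera's stake shrinks), so Pablo is the only person who could newly come to control Redfern.
Pablo holds 73% of Tessera, so Pablo controls Tessera.
Pablo and Tessera together hold 36% + 64% = 100% of Redfern, so Pablo controls Redfern.
So Pablo already controls Redfern before the transaction.
After the purchase, Pablo's direct stake in Redfern rises to 36% + 35% = 71%, and Tessera's stake falls to 29%.
Pablo controlled Redfern already, so this is not a new person acquiring control; every other person's position is unchanged or reduced.
No new person acquires control, so the clause is not triggered.

No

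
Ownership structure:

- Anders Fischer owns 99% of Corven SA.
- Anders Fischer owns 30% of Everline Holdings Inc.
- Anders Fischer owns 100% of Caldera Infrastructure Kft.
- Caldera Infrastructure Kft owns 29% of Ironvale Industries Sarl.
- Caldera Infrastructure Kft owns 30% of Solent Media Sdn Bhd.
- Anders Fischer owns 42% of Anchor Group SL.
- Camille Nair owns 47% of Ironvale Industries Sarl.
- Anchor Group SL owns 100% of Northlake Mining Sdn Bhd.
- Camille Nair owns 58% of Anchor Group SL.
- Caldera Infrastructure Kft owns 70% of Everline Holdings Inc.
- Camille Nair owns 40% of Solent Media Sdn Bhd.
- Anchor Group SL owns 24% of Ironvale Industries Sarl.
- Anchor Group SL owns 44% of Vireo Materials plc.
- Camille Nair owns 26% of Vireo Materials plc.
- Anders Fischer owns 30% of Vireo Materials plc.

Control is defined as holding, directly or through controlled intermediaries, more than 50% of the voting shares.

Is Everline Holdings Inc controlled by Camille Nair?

Camille holds 58% of Anchor, so Camille controls Anchor.
Anchor holds 100% of Northlake, so Camille controls Northlake.
Anchor and Camille together hold 44% + 26% = 70% of Vireo, so Camille controls Vireo.
Anchor and Camille together hold 24% + 47% = 71% of Ironvale, so Camille controls Ironvale.
Neither Camille nor any entity Camille controls holds any voting interest in Everline.
So Camille does not control Everline.

No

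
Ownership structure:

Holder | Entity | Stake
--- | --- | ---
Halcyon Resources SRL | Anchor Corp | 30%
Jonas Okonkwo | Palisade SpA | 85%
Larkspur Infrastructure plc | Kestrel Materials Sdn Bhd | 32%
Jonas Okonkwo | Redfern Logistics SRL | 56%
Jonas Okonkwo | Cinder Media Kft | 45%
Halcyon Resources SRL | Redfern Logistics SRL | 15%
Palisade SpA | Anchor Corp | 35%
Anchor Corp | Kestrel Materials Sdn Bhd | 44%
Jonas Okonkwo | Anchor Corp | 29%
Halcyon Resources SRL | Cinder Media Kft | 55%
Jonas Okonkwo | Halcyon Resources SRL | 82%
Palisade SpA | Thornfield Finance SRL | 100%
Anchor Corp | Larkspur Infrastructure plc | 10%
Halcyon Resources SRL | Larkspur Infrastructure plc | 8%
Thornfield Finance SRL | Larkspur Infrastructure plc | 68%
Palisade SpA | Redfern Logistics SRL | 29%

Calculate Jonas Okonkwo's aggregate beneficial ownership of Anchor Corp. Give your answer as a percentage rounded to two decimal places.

83.35%

Jonas reaches Anchor along 3 paths.
Via Halcyon: 82% × 30% = 24.6%.
Via Palisade: 85% × 35% = 29.75%.
Direct stake: 29% = 29%.
Total: 24.6% + 29.75% + 29% = 83.35%.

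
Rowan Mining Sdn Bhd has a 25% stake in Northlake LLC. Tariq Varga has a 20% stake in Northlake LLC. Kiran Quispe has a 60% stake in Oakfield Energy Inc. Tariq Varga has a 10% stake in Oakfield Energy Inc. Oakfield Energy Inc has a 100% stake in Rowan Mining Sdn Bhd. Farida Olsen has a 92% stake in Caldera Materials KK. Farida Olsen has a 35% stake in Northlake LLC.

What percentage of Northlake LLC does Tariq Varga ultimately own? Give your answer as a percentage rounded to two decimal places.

Tariq reaches Northlake along 2 paths.
Via Oakfield → Rowan: 10% × 100% × 25% = 2.5%.
Direct stake: 20% = 20%.
Total: 2.5% + 20% = 22.5%.
Rounded: 22.50%.

22.50%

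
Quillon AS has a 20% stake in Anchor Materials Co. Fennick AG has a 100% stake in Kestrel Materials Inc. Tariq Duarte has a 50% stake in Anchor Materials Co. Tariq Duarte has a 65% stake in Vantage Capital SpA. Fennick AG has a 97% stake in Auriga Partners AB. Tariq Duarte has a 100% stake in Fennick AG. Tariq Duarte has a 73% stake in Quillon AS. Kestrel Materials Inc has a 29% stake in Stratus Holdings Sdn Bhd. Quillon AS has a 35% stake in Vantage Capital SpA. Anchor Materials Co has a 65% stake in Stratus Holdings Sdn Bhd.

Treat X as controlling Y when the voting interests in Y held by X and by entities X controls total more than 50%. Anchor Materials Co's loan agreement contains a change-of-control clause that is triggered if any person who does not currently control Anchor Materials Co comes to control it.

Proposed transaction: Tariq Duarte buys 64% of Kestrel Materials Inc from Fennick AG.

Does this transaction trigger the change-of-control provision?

No

The purchase adds only to Tariq's holdings (Fennick's stake shrinks), so Tariq is the only person who could newly come to control Anchor.
Tariq holds 73% of Quillon, so Tariq controls Quillon.
Tariq and Quillon together hold 50% + 20% = 70% of Anchor, so Tariq controls Anchor.
So Tariq already controls Anchor before the transaction.
After the purchase, Tariq holds 64% of Kestrel directly, and Fennick's stake falls to 36%.
Tariq controlled Anchor already, so this is not a new person acquiring control; every other person's position is unchanged or reduced.
No new person acquires control, so the clause is not triggered.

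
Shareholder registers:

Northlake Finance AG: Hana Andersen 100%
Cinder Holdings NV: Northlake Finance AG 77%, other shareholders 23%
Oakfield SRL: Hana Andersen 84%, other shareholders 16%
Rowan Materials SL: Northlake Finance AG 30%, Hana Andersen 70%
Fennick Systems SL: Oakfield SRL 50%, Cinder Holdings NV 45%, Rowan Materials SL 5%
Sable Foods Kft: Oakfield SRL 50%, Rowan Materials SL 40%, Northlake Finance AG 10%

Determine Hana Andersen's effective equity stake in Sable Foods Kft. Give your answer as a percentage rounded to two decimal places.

Hana reaches Sable along 4 paths.
Via Oakfield: 84% × 50% = 42%.
Via Northlake → Rowan: 100% × 30% × 40% = 12%.
Via Rowan: 70% × 40% = 28%.
Via Northlake: 100% × 10% = 10%.
Total: 42% + 12% + 28% + 10% = 92%.
Rounded: 92.00%.

92.00%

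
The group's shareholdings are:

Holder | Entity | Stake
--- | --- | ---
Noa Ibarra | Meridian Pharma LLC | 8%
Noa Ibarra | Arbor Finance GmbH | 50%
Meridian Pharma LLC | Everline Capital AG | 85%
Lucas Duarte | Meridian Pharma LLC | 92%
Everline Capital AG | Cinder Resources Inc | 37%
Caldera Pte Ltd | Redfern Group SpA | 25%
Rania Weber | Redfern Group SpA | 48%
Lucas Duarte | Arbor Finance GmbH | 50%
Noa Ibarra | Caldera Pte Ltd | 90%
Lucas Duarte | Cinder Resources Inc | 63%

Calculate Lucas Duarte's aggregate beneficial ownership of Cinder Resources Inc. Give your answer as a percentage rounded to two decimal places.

Lucas reaches Cinder along 2 paths.
Via Meridian → Everline: 92% × 85% × 37% = 28.934%.
Direct stake: 63% = 63%.
Total: 28.934% + 63% = 91.934%.
Rounded: 91.93%.

91.93%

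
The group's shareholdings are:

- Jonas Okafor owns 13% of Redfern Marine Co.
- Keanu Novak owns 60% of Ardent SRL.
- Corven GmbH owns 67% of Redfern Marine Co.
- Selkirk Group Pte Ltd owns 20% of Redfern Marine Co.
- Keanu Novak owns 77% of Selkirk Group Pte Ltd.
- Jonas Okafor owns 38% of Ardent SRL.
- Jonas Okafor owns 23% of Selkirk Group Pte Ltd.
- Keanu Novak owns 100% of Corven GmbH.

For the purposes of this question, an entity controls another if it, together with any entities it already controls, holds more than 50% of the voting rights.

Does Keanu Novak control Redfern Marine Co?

Keanu holds 77% of Selkirk, so Keanu controls Selkirk.
Keanu holds 100% of Corven, so Keanu controls Corven.
Corven and Selkirk together hold 67% + 20% = 87% of Redfern, so Keanu controls Redfern.

Yes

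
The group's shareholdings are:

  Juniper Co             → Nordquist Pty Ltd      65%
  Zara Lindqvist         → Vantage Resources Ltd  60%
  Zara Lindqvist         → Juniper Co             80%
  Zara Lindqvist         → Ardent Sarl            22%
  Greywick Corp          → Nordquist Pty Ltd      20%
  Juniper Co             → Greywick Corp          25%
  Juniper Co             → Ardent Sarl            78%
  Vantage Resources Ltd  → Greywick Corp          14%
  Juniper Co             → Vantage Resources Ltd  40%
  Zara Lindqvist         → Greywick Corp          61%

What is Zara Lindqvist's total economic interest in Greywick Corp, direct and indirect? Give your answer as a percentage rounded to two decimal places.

Zara reaches Greywick along 4 paths.
Direct stake: 61% = 61%.
Via Vantage: 60% × 14% = 8.4%.
Via Juniper → Vantage: 80% × 40% × 14% = 4.48%.
Via Juniper: 80% × 25% = 20%.
Total: 61% + 8.4% + 4.48% + 20% = 93.88%.

93.88%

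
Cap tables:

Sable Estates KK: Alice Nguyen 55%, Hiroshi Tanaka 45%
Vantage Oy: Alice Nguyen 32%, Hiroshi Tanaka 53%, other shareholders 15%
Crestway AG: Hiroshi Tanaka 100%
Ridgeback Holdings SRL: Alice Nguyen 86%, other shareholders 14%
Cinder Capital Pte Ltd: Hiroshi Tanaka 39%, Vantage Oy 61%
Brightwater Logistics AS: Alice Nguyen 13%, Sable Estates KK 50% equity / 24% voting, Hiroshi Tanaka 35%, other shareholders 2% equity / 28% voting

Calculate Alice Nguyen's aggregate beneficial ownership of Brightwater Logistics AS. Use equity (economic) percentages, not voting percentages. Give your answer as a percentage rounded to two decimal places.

40.50%

Alice reaches Brightwater along 2 paths.
Direct stake: 13% = 13%.
Via Sable: 55% × 50% = 27.5%.
Total: 13% + 27.5% = 40.5%.
Rounded: 40.50%.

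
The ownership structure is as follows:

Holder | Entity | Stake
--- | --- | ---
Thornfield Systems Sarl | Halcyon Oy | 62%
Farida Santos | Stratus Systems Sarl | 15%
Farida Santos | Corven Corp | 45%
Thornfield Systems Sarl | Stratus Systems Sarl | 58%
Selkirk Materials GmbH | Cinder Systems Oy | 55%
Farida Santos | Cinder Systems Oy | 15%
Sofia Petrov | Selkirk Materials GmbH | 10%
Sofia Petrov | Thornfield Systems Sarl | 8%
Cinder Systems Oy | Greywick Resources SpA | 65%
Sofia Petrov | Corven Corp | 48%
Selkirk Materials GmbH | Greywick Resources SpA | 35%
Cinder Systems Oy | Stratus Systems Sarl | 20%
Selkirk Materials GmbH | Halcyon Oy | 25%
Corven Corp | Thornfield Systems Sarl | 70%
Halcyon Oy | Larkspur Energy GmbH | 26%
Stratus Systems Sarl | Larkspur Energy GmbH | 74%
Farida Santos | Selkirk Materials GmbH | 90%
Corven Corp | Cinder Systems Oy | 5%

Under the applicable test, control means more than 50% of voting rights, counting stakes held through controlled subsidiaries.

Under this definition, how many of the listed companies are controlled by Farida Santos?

3

Farida holds 90% of Selkirk, so Farida controls Selkirk.
Selkirk and Farida together hold 55% + 15% = 70% of Cinder, so Farida controls Cinder.
Cinder and Selkirk together hold 65% + 35% = 100% of Greywick, so Farida controls Greywick.
No other company's threshold is met.
Farida controls 3 companies.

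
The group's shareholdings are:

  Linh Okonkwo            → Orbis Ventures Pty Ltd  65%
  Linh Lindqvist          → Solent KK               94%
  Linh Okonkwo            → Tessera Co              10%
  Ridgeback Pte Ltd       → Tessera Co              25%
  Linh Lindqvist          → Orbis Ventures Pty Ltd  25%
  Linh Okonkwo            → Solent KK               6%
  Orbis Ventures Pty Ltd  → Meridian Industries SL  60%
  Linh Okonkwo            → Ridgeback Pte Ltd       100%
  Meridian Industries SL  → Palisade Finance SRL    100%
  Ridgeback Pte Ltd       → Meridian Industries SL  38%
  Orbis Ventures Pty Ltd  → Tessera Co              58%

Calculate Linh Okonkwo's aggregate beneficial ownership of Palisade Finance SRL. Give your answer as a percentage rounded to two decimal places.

77.00%

Linh Okonkwo reaches Palisade along 2 paths.
Via Ridgeback → Meridian: 100% × 38% × 100% = 38%.
Via Orbis → Meridian: 65% × 60% × 100% = 39%.
Total: 38% + 39% = 77%.
Rounded: 77.00%.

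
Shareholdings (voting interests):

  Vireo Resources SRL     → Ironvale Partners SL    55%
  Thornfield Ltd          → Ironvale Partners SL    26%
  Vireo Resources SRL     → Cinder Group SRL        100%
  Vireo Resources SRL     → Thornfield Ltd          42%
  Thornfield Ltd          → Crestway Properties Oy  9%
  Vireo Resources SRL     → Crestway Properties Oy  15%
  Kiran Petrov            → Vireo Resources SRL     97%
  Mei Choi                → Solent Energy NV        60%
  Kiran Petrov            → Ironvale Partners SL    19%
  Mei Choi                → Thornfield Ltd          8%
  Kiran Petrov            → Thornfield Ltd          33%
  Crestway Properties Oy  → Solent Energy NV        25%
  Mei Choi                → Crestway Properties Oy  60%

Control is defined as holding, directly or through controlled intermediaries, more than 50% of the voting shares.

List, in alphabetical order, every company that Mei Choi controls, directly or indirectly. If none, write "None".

Crestway Properties Oy, Solent Energy NV

Mei holds 60% of Crestway, so Mei controls Crestway.
Mei and Crestway together hold 60% + 25% = 85% of Solent, so Mei controls Solent.
No other company's threshold is met.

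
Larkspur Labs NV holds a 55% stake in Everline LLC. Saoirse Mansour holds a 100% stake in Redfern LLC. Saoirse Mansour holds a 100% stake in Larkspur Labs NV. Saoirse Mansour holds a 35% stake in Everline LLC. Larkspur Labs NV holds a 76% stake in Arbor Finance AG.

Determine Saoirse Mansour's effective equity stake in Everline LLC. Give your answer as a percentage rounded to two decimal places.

90.00%

Saoirse reaches Everline along 2 paths.
Direct stake: 35% = 35%.
Via Larkspur: 100% × 55% = 55%.
Total: 35% + 55% = 90%.
Rounded: 90.00%.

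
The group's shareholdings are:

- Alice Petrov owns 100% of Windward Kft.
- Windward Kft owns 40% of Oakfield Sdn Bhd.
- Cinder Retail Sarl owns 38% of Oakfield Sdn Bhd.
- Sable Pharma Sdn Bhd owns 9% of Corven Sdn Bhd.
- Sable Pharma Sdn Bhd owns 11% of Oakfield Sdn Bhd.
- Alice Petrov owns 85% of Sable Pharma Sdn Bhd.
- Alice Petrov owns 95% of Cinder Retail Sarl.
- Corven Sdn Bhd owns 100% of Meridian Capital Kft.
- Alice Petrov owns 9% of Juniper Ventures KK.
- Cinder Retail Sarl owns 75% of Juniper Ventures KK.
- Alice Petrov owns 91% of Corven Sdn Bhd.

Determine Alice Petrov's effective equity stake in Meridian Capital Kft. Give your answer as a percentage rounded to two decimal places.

Alice reaches Meridian along 2 paths.
Via Sable → Corven: 85% × 9% × 100% = 7.65%.
Via Corven: 91% × 100% = 91%.
Total: 7.65% + 91% = 98.65%.

98.65%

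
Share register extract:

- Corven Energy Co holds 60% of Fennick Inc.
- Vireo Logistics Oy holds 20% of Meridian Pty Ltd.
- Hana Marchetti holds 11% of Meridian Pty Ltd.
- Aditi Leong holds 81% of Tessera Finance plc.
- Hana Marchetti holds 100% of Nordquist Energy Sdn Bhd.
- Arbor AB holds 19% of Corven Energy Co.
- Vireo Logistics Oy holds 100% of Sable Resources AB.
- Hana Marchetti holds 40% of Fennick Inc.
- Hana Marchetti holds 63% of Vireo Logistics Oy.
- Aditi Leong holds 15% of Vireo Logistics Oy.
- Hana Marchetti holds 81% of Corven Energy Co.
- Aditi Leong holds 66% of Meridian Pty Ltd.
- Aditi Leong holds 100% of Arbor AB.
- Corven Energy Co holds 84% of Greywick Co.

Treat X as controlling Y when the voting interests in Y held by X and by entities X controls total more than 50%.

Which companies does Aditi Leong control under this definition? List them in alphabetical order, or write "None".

Arbor AB, Meridian Pty Ltd, Tessera Finance plc

Aditi holds 100% of Arbor, so Aditi controls Arbor.
Aditi holds 81% of Tessera, so Aditi controls Tessera.
Aditi holds 66% of Meridian, so Aditi controls Meridian.
No other company's threshold is met.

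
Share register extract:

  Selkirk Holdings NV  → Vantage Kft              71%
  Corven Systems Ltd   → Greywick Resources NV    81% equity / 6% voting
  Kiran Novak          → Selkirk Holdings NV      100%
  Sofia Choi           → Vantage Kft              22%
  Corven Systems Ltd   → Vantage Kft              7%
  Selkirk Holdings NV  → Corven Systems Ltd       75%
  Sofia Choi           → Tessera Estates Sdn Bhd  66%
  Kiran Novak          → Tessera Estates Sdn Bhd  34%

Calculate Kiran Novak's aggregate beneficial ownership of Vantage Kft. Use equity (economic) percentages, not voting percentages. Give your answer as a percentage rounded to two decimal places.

Kiran reaches Vantage along 2 paths.
Via Selkirk → Corven: 100% × 75% × 7% = 5.25%.
Via Selkirk: 100% × 71% = 71%.
Total: 5.25% + 71% = 76.25%.

76.25%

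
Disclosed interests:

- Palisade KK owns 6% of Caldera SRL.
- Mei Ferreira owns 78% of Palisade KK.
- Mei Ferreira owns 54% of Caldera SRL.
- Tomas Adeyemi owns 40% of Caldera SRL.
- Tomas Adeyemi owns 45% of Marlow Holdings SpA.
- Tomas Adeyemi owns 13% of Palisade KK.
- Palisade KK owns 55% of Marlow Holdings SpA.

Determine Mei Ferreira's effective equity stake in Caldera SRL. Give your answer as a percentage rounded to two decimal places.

Mei reaches Caldera along 2 paths.
Direct stake: 54% = 54%.
Via Palisade: 78% × 6% = 4.68%.
Total: 54% + 4.68% = 58.68%.

58.68%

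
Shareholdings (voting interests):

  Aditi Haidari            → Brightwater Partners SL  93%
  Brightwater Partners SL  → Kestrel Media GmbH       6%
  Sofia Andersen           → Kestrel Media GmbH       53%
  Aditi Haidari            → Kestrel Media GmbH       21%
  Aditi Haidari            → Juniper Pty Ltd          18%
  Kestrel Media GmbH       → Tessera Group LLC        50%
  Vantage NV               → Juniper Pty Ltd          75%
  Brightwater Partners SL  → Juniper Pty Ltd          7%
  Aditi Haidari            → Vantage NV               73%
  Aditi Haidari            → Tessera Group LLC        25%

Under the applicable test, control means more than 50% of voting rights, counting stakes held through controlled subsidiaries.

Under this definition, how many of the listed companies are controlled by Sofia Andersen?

1

Sofia holds 53% of Kestrel, so Sofia controls Kestrel.
No other company's threshold is met.
Sofia controls 1 company.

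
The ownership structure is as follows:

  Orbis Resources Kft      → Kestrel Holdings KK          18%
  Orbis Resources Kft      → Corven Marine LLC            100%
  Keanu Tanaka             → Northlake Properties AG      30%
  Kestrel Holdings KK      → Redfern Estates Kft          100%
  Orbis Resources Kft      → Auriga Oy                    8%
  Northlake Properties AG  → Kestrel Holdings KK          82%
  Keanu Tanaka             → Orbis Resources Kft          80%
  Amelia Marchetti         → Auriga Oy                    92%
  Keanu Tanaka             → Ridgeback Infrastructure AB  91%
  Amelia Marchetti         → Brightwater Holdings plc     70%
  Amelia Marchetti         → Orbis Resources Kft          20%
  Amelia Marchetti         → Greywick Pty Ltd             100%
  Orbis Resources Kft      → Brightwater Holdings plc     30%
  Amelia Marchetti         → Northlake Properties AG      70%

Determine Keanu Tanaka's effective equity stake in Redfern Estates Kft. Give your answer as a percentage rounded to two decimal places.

Keanu reaches Redfern along 2 paths.
Via Northlake → Kestrel: 30% × 82% × 100% = 24.6%.
Via Orbis → Kestrel: 80% × 18% × 100% = 14.4%.
Total: 24.6% + 14.4% = 39%.
Rounded: 39.00%.

39.00%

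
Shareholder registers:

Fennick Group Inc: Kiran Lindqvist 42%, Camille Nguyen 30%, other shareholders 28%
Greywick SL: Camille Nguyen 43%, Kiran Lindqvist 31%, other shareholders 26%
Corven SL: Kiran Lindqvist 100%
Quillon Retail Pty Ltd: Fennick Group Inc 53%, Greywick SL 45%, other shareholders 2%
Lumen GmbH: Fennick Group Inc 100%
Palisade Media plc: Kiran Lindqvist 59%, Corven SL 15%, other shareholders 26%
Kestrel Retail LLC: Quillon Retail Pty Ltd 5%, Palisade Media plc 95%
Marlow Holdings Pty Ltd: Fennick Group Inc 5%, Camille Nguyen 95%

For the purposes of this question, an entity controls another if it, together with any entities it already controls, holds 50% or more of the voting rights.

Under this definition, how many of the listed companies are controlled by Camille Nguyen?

Camille holds 95% of Marlow, so Camille controls Marlow.
No other company's threshold is met.
Camille controls 1 company.

1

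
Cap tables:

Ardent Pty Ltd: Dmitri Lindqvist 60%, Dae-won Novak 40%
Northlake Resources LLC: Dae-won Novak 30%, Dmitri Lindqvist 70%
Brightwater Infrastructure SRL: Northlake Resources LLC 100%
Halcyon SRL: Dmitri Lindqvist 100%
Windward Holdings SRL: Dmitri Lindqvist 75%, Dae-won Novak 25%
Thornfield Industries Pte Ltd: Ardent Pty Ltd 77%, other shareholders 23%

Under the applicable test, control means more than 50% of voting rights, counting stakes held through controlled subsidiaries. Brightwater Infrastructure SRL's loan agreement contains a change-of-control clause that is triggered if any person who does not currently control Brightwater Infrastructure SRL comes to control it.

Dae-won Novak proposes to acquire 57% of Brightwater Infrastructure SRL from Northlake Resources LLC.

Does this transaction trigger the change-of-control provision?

Yes

The purchase adds only to Dae-won's holdings (Northlake's stake shrinks), so Dae-won is the only person who could newly come to control Brightwater.
Dae-won's largest direct stake is 40% in Ardent, which does not meet the threshold, so Dae-won controls no company.
Neither Dae-won nor any entity Dae-won controls holds any voting interest in Brightwater.
So before the transaction, Dae-won does not control Brightwater.
After the purchase, Dae-won holds 57% of Brightwater directly, and Northlake's stake falls to 43%.
Dae-won holds 57% of Brightwater, so Dae-won controls Brightwater.
Dae-won did not control Brightwater before and does after, so the clause is triggered.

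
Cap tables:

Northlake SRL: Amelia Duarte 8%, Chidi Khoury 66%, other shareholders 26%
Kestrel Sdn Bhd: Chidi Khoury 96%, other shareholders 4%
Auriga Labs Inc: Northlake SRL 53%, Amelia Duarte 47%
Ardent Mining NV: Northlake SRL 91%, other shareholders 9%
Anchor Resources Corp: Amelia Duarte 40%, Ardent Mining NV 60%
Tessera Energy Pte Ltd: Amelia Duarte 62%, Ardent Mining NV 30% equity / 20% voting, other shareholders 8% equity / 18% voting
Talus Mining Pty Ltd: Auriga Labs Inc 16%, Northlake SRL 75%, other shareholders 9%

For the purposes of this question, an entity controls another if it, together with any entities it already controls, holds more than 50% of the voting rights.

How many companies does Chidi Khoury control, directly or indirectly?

Chidi holds 66% of Northlake, so Chidi controls Northlake.
Chidi holds 96% of Kestrel, so Chidi controls Kestrel.
Northlake holds 53% of Auriga, so Chidi controls Auriga.
Northlake holds 91% of Ardent, so Chidi controls Ardent.
Ardent holds 60% of Anchor, so Chidi controls Anchor.
Auriga and Northlake together hold 16% + 75% = 91% of Talus, so Chidi controls Talus.
No other company's threshold is met.
Chidi controls 6 companies.

6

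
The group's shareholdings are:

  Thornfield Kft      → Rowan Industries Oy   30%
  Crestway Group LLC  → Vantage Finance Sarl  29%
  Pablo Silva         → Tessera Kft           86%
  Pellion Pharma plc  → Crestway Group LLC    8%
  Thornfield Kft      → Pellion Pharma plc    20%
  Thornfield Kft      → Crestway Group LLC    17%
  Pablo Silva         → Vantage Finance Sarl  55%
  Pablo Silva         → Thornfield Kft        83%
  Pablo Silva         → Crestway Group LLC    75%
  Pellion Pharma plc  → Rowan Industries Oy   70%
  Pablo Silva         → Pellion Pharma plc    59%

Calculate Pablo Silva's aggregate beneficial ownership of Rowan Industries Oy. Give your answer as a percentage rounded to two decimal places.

77.82%

Pablo reaches Rowan along 3 paths.
Via Pellion: 59% × 70% = 41.3%.
Via Thornfield → Pellion: 83% × 20% × 70% = 11.62%.
Via Thornfield: 83% × 30% = 24.9%.
Total: 41.3% + 11.62% + 24.9% = 77.82%.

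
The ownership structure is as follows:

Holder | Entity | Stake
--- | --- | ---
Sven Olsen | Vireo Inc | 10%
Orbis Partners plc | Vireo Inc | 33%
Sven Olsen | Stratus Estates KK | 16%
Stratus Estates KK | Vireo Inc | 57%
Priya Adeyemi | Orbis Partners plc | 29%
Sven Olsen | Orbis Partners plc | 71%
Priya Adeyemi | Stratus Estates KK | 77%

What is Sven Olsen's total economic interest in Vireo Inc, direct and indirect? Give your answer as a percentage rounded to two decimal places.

Sven reaches Vireo along 3 paths.
Via Stratus: 16% × 57% = 9.12%.
Via Orbis: 71% × 33% = 23.43%.
Direct stake: 10% = 10%.
Total: 9.12% + 23.43% + 10% = 42.55%.

42.55%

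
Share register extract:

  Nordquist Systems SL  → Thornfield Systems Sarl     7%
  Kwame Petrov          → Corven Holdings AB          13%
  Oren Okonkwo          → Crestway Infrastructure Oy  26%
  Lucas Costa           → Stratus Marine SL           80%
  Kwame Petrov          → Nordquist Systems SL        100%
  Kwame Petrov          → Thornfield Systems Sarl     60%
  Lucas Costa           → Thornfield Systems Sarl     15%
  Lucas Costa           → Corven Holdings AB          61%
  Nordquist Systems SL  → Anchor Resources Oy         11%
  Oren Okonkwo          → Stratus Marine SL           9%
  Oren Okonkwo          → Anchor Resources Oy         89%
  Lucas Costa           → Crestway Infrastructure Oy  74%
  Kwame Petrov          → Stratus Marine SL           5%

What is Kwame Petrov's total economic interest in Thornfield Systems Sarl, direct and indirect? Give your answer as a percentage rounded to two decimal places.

67.00%

Kwame reaches Thornfield along 2 paths.
Direct stake: 60% = 60%.
Via Nordquist: 100% × 7% = 7%.
Total: 60% + 7% = 67%.
Rounded: 67.00%.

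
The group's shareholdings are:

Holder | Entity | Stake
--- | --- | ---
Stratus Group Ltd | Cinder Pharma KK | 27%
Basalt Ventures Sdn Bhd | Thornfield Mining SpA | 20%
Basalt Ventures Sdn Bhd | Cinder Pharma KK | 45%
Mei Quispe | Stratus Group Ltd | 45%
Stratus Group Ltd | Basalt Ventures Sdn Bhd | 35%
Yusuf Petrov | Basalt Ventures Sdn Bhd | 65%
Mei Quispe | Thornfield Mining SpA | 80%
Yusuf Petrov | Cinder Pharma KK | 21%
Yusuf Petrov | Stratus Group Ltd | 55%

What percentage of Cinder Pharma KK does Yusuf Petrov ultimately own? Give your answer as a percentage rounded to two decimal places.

Yusuf reaches Cinder along 4 paths.
Via Stratus: 55% × 27% = 14.85%.
Via Basalt: 65% × 45% = 29.25%.
Via Stratus → Basalt: 55% × 35% × 45% = 8.6625%.
Direct stake: 21% = 21%.
Total: 14.85% + 29.25% + 8.6625% + 21% = 73.7625%.
Rounded: 73.76%.

73.76%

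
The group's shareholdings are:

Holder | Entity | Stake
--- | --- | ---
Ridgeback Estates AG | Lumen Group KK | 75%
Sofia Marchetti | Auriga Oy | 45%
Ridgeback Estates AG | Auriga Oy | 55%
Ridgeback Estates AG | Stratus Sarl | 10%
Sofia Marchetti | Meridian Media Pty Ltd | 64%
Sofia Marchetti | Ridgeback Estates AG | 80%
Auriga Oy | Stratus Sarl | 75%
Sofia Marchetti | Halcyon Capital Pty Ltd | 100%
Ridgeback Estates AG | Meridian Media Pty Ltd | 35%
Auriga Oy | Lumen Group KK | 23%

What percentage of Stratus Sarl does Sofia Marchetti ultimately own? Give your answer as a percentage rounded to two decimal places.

Sofia reaches Stratus along 3 paths.
Via Ridgeback → Auriga: 80% × 55% × 75% = 33%.
Via Auriga: 45% × 75% = 33.75%.
Via Ridgeback: 80% × 10% = 8%.
Total: 33% + 33.75% + 8% = 74.75%.

74.75%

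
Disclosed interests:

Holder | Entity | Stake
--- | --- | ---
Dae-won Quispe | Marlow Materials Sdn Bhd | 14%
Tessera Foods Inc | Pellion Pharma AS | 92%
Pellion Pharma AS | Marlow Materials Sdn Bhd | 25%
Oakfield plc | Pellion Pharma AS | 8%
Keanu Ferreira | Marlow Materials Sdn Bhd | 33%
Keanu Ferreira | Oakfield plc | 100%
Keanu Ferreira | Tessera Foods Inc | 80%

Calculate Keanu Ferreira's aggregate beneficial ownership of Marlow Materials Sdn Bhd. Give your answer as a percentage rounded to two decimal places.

Keanu reaches Marlow along 3 paths.
Via Tessera → Pellion: 80% × 92% × 25% = 18.4%.
Via Oakfield → Pellion: 100% × 8% × 25% = 2%.
Direct stake: 33% = 33%.
Total: 18.4% + 2% + 33% = 53.4%.
Rounded: 53.40%.

53.40%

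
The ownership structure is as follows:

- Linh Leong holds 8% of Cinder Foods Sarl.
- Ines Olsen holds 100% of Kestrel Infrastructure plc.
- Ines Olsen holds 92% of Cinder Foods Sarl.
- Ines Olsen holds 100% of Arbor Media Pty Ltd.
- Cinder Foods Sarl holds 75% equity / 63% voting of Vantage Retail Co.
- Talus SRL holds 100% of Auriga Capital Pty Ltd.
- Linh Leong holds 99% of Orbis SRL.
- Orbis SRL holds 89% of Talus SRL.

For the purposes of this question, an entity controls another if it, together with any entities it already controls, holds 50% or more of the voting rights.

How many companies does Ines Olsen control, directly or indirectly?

4

Ines holds 92% of Cinder, so Ines controls Cinder.
Ines holds 100% of Arbor, so Ines controls Arbor.
Ines holds 100% of Kestrel, so Ines controls Kestrel.
Cinder holds 63% of Vantage, so Ines controls Vantage.
No other company's threshold is met.
Ines controls 4 companies.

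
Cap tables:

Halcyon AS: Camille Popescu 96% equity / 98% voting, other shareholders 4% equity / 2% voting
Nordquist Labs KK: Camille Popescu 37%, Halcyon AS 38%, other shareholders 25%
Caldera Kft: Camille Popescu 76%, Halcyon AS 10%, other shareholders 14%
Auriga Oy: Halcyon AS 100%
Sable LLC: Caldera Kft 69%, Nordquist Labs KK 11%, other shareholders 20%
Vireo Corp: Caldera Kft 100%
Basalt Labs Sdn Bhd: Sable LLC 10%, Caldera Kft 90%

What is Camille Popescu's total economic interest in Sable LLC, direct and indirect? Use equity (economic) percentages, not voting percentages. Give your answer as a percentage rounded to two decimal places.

Camille reaches Sable along 4 paths.
Via Caldera: 76% × 69% = 52.44%.
Via Halcyon → Caldera: 96% × 10% × 69% = 6.624%.
Via Nordquist: 37% × 11% = 4.07%.
Via Halcyon → Nordquist: 96% × 38% × 11% = 4.0128%.
Total: 52.44% + 6.624% + 4.07% + 4.0128% = 67.1468%.
Rounded: 67.15%.

67.15%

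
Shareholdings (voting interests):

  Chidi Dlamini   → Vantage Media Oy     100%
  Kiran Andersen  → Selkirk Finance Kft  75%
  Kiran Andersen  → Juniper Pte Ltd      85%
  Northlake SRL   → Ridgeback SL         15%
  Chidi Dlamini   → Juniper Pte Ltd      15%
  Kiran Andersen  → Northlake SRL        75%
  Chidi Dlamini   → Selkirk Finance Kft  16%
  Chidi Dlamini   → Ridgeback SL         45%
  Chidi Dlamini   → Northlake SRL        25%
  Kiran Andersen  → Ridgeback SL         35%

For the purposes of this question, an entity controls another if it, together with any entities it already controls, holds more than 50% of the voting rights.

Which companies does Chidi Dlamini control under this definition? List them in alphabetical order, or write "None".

Vantage Media Oy

Chidi holds 100% of Vantage, so Chidi controls Vantage.
No other company's threshold is met.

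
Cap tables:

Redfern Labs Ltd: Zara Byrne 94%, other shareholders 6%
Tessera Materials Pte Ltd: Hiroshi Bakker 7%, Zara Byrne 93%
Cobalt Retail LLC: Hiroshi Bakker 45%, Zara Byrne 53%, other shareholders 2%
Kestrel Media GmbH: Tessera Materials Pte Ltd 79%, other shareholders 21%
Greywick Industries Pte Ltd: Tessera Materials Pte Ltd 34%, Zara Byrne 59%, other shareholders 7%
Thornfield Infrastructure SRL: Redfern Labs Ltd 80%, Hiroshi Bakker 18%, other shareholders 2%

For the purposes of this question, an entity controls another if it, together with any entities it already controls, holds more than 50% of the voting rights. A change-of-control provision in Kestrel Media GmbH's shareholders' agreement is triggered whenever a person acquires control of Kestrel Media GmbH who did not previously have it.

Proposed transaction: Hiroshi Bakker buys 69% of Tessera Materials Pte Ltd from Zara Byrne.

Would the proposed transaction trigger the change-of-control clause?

The purchase adds only to Hiroshi's holdings (Zara's stake shrinks), so Hiroshi is the only person who could newly come to control Kestrel.
Hiroshi's largest direct stake is 45% in Cobalt, which does not meet the threshold, so Hiroshi controls no company.
Neither Hiroshi nor any entity Hiroshi controls holds any voting interest in Kestrel.
So before the transaction, Hiroshi does not control Kestrel.
After the purchase, Hiroshi's direct stake in Tessera rises to 7% + 69% = 76%, and Zara's stake falls to 24%.
Hiroshi holds 76% of Tessera, so Hiroshi controls Tessera.
Tessera holds 79% of Kestrel, so Hiroshi controls Kestrel.
Hiroshi did not control Kestrel before and does after, so the clause is triggered.

Yes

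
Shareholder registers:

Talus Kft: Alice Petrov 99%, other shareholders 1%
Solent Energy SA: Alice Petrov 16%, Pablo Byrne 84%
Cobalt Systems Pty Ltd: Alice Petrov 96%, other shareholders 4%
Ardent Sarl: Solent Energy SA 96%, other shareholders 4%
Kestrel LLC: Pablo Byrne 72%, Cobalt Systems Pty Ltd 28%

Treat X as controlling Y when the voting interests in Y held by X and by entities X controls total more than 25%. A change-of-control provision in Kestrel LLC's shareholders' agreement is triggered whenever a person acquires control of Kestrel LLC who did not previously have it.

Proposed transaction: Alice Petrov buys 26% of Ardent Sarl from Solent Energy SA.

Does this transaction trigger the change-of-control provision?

The purchase adds only to Alice's holdings (Solent's stake shrinks), so Alice is the only person who could newly come to control Kestrel.
Alice holds 96% of Cobalt, so Alice controls Cobalt.
Cobalt holds 28% of Kestrel, so Alice controls Kestrel.
So Alice already controls Kestrel before the transaction.
After the purchase, Alice holds 26% of Ardent directly, and Solent's stake falls to 70%.
Alice controlled Kestrel already, so this is not a new person acquiring control; every other person's position is unchanged or reduced.
No new person acquires control, so the clause is not triggered.

No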